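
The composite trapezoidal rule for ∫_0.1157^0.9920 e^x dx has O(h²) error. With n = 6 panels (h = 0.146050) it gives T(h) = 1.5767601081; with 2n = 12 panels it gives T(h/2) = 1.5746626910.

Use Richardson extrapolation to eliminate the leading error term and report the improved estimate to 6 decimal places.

1.573964

r = 2, so 2^r = 4.
4·1.5746626910 = 6.2986507640; subtract 1.5767601081 → 4.7218906559
Denominator 4 − 1 = 3.
Result: 1.5739635520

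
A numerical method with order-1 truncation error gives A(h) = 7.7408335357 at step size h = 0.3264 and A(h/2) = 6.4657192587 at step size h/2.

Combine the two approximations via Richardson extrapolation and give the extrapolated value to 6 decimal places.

Method order is 1; weight 2^1 = 2.
Top: 2(6.4657192587) − (7.7408335357) = 5.1906049817
Extrapolated: 5.1906049817 / 1 = 5.1906049817

5.190605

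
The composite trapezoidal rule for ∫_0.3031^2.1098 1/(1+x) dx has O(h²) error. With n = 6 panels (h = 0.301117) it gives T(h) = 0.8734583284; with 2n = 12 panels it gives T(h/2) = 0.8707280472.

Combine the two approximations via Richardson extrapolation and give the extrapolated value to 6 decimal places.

0.869818

Leading term ∝ h^2; use weight 4 = 2^2.
A(h/2) − A(h) = 0.8707280472 − 0.8734583284 = -0.0027302812
Correction (A(h/2) − A(h))/(4 − 1) = (-0.0027302812)/3 = -0.0009100937
R = 0.8707280472 − 0.0009100937 = 0.8698179535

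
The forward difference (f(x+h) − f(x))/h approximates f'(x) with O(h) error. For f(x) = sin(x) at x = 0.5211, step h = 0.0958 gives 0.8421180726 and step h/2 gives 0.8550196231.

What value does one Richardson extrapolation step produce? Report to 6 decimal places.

0.867921

r = 1: numerator weight 2, denominator 1.
Difference of the inputs: 0.8550196231 − 0.8421180726 = 0.0129015505
Divide by 2^1 − 1 = 1: 0.0129015505/1 = 0.0129015505
R = A(h/2) + (A(h/2) − A(h))/1 = 0.8550196231 + 0.0129015505 = 0.8679211736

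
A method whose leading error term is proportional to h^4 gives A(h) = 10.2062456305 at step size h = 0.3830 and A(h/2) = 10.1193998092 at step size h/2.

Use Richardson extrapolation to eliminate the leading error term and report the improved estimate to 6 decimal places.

With r = 4 the leading error scales as h^4, so the weight is 2^4 = 16.
Difference of the inputs: 10.1193998092 − 10.2062456305 = -0.0868458213
Divide by 2^4 − 1 = 15: (-0.0868458213)/15 = -0.0057897214
R = A(h/2) + (A(h/2) − A(h))/15 = 10.1193998092 − 0.0057897214 = 10.1136100878
Gap between inputs: 8.685e-02; correction applied: −0.0057897214.

10.113610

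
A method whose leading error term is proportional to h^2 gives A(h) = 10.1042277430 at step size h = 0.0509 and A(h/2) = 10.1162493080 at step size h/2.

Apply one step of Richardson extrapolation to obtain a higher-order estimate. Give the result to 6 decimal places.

Error is O(h^2); halving h shrinks it by 2^2 = 4.
4 × 10.1162493080 − 10.1042277430 = 30.3607694890
Denominator 4 − 1 = 3.
R = 30.3607694890/3 = 10.1202564963
Correction |R − A(h/2)| = 4.007e-03; gap |A(h/2) − A(h)| = 1.202e-02.

10.120256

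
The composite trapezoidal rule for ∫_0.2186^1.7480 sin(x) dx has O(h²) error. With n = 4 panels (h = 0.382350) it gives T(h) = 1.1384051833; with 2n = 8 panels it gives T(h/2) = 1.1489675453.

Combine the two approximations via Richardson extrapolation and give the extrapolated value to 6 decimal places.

1.152488

Method order is 2; weight 2^2 = 4.
4 × 1.1489675453 = 4.5958701812; subtract 1.1384051833 → 3.4574649979
Divide by 2^2 − 1 = 3.
So the Richardson estimate is 1.1524883326.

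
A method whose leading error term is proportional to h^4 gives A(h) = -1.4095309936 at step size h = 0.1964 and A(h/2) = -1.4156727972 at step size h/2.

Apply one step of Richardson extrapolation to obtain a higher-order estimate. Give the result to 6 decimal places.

-1.416082

Order 4 gives 2^r = 16 and 2^r − 1 = 15.
A(h/2) − A(h) = -1.4156727972 − (-1.4095309936) = -0.0061418036
Correction (A(h/2) − A(h))/(16 − 1) = (-0.0061418036)/15 = -0.0004094536
R = A(h/2) + (A(h/2) − A(h))/15 = -1.4156727972 − 0.0004094536 = -1.4160822508
Correction |R − A(h/2)| = 4.095e-04; gap |A(h/2) − A(h)| = 6.142e-03.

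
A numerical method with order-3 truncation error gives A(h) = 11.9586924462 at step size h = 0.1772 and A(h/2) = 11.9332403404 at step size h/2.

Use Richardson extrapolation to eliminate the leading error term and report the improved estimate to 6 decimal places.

Error is O(h^3); halving h shrinks it by 2^3 = 8.
8*11.9332403404 = 95.4659227232; 95.4659227232 − 11.9586924462 = 83.5072302770
R = 83.5072302770/7 = 11.9296043253

11.929604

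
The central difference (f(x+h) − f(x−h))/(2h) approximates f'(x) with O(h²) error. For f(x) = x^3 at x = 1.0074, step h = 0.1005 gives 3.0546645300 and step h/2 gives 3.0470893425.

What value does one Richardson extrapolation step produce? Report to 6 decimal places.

The method has order 2: 2^2 = 4.
2^2*A(h/2) = 12.1883573700; minus A(h) gives 9.1336928400.
Divide by 2^2 − 1 = 3.
9.1336928400 ÷ 3 = 3.0445642800

3.044564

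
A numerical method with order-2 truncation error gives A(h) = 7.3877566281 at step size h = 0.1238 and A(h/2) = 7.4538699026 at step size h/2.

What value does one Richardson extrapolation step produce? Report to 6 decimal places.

7.475908

With r = 2 the leading error scales as h^2, so the weight is 2^2 = 4.
2^2·A(h/2) = 29.8154796104; minus A(h) gives 22.4277229823.
Divide by 2^2 − 1 = 3.
Extrapolated: 22.4277229823 / 3 = 7.4759076608
Shift from A(h/2): +0.0220377582.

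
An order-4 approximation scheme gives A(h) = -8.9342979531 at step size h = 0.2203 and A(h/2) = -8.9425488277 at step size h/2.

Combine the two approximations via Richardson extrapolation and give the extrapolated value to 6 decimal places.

The method has order 4: 2^4 = 16.
2^4 × A(h/2) = -143.0807812432; minus A(h) gives -134.1464832901.
R = (-134.1464832901)/15 = -8.9430988860

-8.943099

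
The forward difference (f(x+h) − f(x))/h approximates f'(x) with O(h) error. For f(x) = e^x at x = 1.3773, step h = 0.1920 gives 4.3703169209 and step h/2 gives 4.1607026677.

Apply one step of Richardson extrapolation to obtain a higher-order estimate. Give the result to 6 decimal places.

3.951088

The method has order 1: 2^1 = 2.
A(h/2) − A(h) = 4.1607026677 − 4.3703169209 = -0.2096142532
Correction (A(h/2) − A(h))/(2 − 1) = (-0.2096142532)/1 = -0.2096142532
R = 4.1607026677 − 0.2096142532 = 3.9510884145
Shift from A(h/2): −0.2096142532.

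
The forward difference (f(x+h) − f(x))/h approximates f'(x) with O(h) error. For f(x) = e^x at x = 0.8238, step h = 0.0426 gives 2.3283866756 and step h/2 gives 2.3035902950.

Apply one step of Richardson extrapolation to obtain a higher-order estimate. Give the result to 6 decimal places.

2.278794

With r = 1 the leading error scales as h^1, so the weight is 2^1 = 2.
2^1·A(h/2) = 4.6071805900; minus A(h) gives 2.2787939144.
Divide by 2^1 − 1 = 1.
2.2787939144 ÷ 1 = 2.2787939144
Gap between inputs: 2.480e-02; correction applied: −0.0247963806.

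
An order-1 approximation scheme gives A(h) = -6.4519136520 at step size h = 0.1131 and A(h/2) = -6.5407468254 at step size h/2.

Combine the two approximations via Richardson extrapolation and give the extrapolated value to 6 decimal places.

Error is O(h^1); halving h shrinks it by 2^1 = 2.
2^1 × A(h/2) = -13.0814936508; minus A(h) gives -6.6295799988.
Extrapolated: (-6.6295799988) / 1 = -6.6295799988

-6.629580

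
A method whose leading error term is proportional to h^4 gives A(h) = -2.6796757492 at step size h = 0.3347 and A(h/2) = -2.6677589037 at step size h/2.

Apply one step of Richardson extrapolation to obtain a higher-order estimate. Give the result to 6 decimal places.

-2.666964

The method has order 4: 2^4 = 16.
2^4×A(h/2) = -42.6841424592; minus A(h) gives -40.0044667100.
(-40.0044667100) ÷ 15 = -2.6669644473
Shift from A(h/2): +0.0007944564.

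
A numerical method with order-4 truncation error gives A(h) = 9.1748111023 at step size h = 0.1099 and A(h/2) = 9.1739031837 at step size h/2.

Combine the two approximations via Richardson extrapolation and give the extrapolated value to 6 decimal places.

9.173843

Order 4 gives 2^r = 16 and 2^r − 1 = 15.
16·9.1739031837 = 146.7824509392; subtract 9.1748111023 → 137.6076398369
Denominator 16 − 1 = 15.
137.6076398369 ÷ 15 = 9.1738426558
Shift from A(h/2): −0.0000605279.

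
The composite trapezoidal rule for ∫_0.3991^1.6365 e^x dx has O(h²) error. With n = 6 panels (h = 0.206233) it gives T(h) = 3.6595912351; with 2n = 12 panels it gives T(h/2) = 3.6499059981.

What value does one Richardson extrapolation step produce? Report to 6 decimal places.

Leading term ∝ h^2; use weight 4 = 2^2.
Weighted: 14.5996239924 − 3.6595912351 = 10.9400327573
Extrapolated: 10.9400327573 / 3 = 3.6466775858

3.646678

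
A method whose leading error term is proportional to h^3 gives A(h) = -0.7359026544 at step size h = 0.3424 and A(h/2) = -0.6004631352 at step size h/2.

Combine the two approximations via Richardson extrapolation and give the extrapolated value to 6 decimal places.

With r = 3 the leading error scales as h^3, so the weight is 2^3 = 8.
Top: 8(-0.6004631352) − (-0.7359026544) = -4.0678024272
Divide by 2^3 − 1 = 7.
R = (-4.0678024272)/7 = -0.5811146325

-0.581115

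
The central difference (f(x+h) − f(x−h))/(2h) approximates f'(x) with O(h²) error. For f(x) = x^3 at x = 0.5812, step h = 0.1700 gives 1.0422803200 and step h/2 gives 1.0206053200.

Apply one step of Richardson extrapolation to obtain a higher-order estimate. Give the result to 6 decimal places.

With r = 2 the leading error scales as h^2, so the weight is 2^2 = 4.
4·1.0206053200 = 4.0824212800; subtract 1.0422803200 → 3.0401409600
R = 3.0401409600/3 = 1.0133803200

1.013380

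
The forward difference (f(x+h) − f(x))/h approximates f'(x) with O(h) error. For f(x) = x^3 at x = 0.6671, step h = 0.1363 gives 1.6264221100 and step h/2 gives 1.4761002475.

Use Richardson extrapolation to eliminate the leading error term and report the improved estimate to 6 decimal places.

Method order is 1; weight 2^1 = 2.
Weighted: 2.9522004950 − 1.6264221100 = 1.3257783850
1.3257783850 ÷ 1 = 1.3257783850
Shift from A(h/2): −0.1503218625.

1.325778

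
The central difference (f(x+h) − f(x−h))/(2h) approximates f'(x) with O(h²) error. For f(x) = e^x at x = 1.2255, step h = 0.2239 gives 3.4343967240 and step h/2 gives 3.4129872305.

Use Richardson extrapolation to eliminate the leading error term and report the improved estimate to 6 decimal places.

Order 2 gives 2^r = 4 and 2^r − 1 = 3.
4 × 3.4129872305 = 13.6519489220; 13.6519489220 − 3.4343967240 = 10.2175521980
Divide by 2^2 − 1 = 3.
10.2175521980 ÷ 3 = 3.4058507327
Shift from A(h/2): −0.0071364978.

3.405851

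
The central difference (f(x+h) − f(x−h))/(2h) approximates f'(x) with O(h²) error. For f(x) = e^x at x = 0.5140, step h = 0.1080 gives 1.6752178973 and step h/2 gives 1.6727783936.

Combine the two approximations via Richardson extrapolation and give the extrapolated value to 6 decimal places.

Error is O(h^2); halving h shrinks it by 2^2 = 4.
4*1.6727783936 = 6.6911135744; subtract 1.6752178973 → 5.0158956771
Divide by 2^2 − 1 = 3.
So the Richardson estimate is 1.6719652257.
Shift from A(h/2): −0.0008131679.

1.671965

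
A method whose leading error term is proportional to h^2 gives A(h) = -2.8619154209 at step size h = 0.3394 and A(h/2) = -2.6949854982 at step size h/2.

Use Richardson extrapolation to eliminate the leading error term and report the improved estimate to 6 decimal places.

The method has order 2: 2^2 = 4.
Top: 4(-2.6949854982) − (-2.8619154209) = -7.9180265719
Divide by 2^2 − 1 = 3.
Result: -2.6393421906
Gap between inputs: 1.669e-01; correction applied: +0.0556433076.

-2.639342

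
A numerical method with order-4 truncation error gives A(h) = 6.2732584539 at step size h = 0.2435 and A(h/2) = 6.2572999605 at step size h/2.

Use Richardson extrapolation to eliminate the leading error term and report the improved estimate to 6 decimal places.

6.256236

The method has order 4: 2^4 = 16.
16×6.2572999605 − 6.2732584539 = 93.8435409141
Divide by 2^4 − 1 = 15.
Extrapolated: 93.8435409141 / 15 = 6.2562360609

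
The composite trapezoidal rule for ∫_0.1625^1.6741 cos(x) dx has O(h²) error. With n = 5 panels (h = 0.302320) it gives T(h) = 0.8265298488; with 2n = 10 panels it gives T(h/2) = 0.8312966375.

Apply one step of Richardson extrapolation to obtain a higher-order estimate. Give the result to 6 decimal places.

0.832886

r = 2, so 2^r = 4.
Top: 4(0.8312966375) − (0.8265298488) = 2.4986567012
Denominator 4 − 1 = 3.
So the Richardson estimate is 0.8328855671.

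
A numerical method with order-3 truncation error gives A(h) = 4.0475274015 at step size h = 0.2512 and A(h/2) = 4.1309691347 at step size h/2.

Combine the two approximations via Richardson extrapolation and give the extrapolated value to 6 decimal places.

4.142889

r = 3: numerator weight 8, denominator 7.
8·4.1309691347 = 33.0477530776; subtract 4.0475274015 → 29.0002256761
29.0002256761 ÷ 7 = 4.1428893823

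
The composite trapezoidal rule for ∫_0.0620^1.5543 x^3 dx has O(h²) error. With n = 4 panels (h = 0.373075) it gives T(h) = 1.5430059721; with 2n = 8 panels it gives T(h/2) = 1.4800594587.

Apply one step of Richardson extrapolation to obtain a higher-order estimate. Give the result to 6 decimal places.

1.459077

r = 2, so 2^r = 4.
Numerator 4*A(h/2) − A(h) = 4*1.4800594587 − 1.5430059721 = 4.3772318627
Divide by 2^2 − 1 = 3.
Result: 1.4590772876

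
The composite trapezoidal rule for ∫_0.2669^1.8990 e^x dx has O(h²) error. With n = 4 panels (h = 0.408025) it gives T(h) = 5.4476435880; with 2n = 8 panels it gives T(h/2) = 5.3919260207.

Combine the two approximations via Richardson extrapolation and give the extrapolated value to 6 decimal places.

Error is O(h^2); halving h shrinks it by 2^2 = 4.
4*5.3919260207 = 21.5677040828; 21.5677040828 − 5.4476435880 = 16.1200604948
(4*5.3919260207 − 5.4476435880)/(4 − 1) = 5.3733534983
Shift from A(h/2): −0.0185725224.

5.373353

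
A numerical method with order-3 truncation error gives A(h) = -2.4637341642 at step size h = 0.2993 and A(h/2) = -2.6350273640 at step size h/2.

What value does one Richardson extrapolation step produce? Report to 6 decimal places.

The method has order 3: 2^3 = 8.
Top: 8(-2.6350273640) − (-2.4637341642) = -18.6164847478
Divide by 2^3 − 1 = 7.
(-18.6164847478) ÷ 7 = -2.6594978211

-2.659498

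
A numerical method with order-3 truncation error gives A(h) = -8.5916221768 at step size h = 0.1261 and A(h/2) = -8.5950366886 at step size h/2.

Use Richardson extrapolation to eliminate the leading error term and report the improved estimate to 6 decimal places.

-8.595524

r = 3: numerator weight 8, denominator 7.
8·(-8.5950366886) = -68.7602935088; (-68.7602935088) − (-8.5916221768) = -60.1686713320
(8·(-8.5950366886) − (-8.5916221768))/(8 − 1) = -8.5955244760
Shift from A(h/2): −0.0004877874.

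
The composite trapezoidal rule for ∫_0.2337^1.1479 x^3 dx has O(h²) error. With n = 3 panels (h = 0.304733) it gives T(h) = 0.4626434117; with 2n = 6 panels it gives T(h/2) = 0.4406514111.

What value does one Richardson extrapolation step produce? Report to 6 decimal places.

0.433321

r = 2, so 2^r = 4.
4*0.4406514111 − 0.4626434117 = 1.2999622327
Denominator 4 − 1 = 3.
(4*0.4406514111 − 0.4626434117)/(4 − 1) = 0.4333207442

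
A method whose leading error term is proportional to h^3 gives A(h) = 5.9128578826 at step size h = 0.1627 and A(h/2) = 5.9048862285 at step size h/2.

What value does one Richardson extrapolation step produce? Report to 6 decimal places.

5.903747

Error is O(h^3); halving h shrinks it by 2^3 = 8.
8*5.9048862285 − 5.9128578826 = 41.3262319454
Denominator 8 − 1 = 7.
41.3262319454 ÷ 7 = 5.9037474208
Shift from A(h/2): −0.0011388077.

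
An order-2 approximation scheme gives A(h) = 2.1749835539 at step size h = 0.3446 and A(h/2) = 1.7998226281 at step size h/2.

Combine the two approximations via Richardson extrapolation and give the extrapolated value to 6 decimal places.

1.674769

Leading term ∝ h^2; use weight 4 = 2^2.
Difference of the inputs: 1.7998226281 − 2.1749835539 = -0.3751609258
Correction (A(h/2) − A(h))/(4 − 1) = (-0.3751609258)/3 = -0.1250536419
R = 1.7998226281 − 0.1250536419 = 1.6747689862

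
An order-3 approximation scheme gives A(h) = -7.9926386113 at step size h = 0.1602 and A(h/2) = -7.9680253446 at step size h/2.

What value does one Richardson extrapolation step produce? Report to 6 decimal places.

-7.964509

r = 3: numerator weight 8, denominator 7.
Numerator 8 × A(h/2) − A(h) = 8 × (-7.9680253446) − (-7.9926386113) = -55.7515641455
(8 × (-7.9680253446) − (-7.9926386113))/(8 − 1) = -7.9645091636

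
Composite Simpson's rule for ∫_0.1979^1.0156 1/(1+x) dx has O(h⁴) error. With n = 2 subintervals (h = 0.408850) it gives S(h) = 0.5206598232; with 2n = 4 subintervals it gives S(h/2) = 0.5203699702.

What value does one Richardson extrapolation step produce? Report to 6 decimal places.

0.520351

The method has order 4: 2^4 = 16.
Difference of the inputs: 0.5203699702 − 0.5206598232 = -0.0002898530
Divide by 2^4 − 1 = 15: (-0.0002898530)/15 = -0.0000193235
R = A(h/2) + (A(h/2) − A(h))/15 = 0.5203699702 − 0.0000193235 = 0.5203506467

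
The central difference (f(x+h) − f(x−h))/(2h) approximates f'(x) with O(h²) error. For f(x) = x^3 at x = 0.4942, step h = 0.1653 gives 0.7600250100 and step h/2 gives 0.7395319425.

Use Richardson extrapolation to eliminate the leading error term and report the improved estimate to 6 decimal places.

0.732701

Method order is 2; weight 2^2 = 4.
4*0.7395319425 = 2.9581277700; 2.9581277700 − 0.7600250100 = 2.1981027600
Denominator 4 − 1 = 3.
R = 2.1981027600/3 = 0.7327009200
Correction |R − A(h/2)| = 6.831e-03; gap |A(h/2) − A(h)| = 2.049e-02.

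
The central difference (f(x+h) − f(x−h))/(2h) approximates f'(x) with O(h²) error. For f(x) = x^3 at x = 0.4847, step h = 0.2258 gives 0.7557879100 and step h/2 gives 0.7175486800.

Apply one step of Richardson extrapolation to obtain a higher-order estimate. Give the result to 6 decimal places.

Order 2 gives 2^r = 4 and 2^r − 1 = 3.
4·0.7175486800 = 2.8701947200; 2.8701947200 − 0.7557879100 = 2.1144068100
Denominator 4 − 1 = 3.
2.1144068100 ÷ 3 = 0.7048022700

0.704802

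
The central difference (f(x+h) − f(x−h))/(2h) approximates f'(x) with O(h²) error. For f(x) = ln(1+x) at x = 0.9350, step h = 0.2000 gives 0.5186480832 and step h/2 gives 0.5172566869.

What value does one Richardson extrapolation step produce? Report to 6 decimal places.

0.516793

Error is O(h^2); halving h shrinks it by 2^2 = 4.
2^2 × A(h/2) = 2.0690267476; minus A(h) gives 1.5503786644.
R = 1.5503786644/3 = 0.5167928881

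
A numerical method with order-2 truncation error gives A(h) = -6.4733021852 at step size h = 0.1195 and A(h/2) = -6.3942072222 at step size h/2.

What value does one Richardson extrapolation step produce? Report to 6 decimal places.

r = 2, so 2^r = 4.
2^2*A(h/2) = -25.5768288888; minus A(h) gives -19.1035267036.
Denominator 4 − 1 = 3.
(-19.1035267036) ÷ 3 = -6.3678422345

-6.367842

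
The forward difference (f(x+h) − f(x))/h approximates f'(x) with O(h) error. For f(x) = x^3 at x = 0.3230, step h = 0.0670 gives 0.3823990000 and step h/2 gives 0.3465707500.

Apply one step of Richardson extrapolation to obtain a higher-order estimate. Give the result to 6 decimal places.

0.310742

Leading term ∝ h^1; use weight 2 = 2^1.
2 × 0.3465707500 = 0.6931415000; 0.6931415000 − 0.3823990000 = 0.3107425000
Denominator 2 − 1 = 1.
Result: 0.3107425000
Correction |R − A(h/2)| = 3.583e-02; gap |A(h/2) − A(h)| = 3.583e-02.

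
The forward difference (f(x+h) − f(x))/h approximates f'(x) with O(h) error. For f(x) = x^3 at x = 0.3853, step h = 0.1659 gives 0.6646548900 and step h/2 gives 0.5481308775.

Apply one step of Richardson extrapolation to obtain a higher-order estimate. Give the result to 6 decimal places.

0.431607

With r = 1 the leading error scales as h^1, so the weight is 2^1 = 2.
2^1 × A(h/2) = 1.0962617550; minus A(h) gives 0.4316068650.
Extrapolated: 0.4316068650 / 1 = 0.4316068650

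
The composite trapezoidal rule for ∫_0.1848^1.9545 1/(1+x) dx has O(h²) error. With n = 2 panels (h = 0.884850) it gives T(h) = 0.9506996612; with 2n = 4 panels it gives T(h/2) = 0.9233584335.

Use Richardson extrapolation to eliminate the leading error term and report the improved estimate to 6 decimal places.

Order 2 gives 2^r = 4 and 2^r − 1 = 3.
A(h/2) − A(h) = 0.9233584335 − 0.9506996612 = -0.0273412277
Divide by 2^2 − 1 = 3: (-0.0273412277)/3 = -0.0091137426
R = 0.9233584335 − 0.0091137426 = 0.9142446909

0.914245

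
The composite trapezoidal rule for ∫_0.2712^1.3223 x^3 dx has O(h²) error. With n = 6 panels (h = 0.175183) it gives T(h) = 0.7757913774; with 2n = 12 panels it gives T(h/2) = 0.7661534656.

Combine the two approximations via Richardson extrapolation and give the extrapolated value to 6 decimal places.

Order 2 gives 2^r = 4 and 2^r − 1 = 3.
4×0.7661534656 − 0.7757913774 = 2.2888224850
2.2888224850 ÷ 3 = 0.7629408283

0.762941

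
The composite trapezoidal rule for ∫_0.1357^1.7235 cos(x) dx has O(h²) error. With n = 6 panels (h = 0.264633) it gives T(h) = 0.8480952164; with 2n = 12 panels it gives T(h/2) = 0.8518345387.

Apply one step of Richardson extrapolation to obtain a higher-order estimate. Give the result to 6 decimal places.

0.853081

r = 2, so 2^r = 4.
4 × 0.8518345387 − 0.8480952164 = 2.5592429384
Divide by 2^2 − 1 = 3.
Extrapolated: 2.5592429384 / 3 = 0.8530809795
Correction |R − A(h/2)| = 1.246e-03; gap |A(h/2) − A(h)| = 3.739e-03.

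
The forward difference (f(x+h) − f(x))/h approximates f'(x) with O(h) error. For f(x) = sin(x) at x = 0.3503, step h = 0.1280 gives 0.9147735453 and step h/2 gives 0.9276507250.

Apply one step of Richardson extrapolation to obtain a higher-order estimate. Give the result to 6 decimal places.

0.940528

Order 1 gives 2^r = 2 and 2^r − 1 = 1.
Weighted: 1.8553014500 − 0.9147735453 = 0.9405279047
Denominator 2 − 1 = 1.
0.9405279047 ÷ 1 = 0.9405279047
Shift from A(h/2): +0.0128771797.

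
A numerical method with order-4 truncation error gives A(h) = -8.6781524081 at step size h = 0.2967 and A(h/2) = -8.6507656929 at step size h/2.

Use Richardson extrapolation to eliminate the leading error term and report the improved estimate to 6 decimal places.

Error is O(h^4); halving h shrinks it by 2^4 = 16.
2^4 × A(h/2) = -138.4122510864; minus A(h) gives -129.7340986783.
Extrapolated: (-129.7340986783) / 15 = -8.6489399119

-8.648940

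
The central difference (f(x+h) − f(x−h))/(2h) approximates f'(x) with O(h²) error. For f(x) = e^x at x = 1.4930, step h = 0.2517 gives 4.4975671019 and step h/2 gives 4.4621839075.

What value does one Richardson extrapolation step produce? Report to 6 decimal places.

r = 2, so 2^r = 4.
4×4.4621839075 = 17.8487356300; subtract 4.4975671019 → 13.3511685281
Denominator 4 − 1 = 3.
Extrapolated: 13.3511685281 / 3 = 4.4503895094

4.450390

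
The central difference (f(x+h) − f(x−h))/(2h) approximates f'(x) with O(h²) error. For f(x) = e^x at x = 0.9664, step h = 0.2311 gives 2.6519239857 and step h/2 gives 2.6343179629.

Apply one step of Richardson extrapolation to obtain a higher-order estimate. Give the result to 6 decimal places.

Leading term ∝ h^2; use weight 4 = 2^2.
2^2×A(h/2) = 10.5372718516; minus A(h) gives 7.8853478659.
Extrapolated: 7.8853478659 / 3 = 2.6284492886
Gap between inputs: 1.761e-02; correction applied: −0.0058686743.

2.628449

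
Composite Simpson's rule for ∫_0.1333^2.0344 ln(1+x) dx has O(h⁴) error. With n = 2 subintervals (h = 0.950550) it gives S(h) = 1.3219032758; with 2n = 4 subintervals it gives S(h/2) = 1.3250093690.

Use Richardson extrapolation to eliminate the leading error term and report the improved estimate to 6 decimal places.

1.325216

Method order is 4; weight 2^4 = 16.
16·1.3250093690 = 21.2001499040; subtract 1.3219032758 → 19.8782466282
Denominator 16 − 1 = 15.
19.8782466282 ÷ 15 = 1.3252164419
Shift from A(h/2): +0.0002070729.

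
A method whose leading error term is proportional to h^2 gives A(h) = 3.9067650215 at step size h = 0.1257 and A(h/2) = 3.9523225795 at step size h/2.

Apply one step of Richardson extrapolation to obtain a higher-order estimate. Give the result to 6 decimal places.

3.967508

With r = 2 the leading error scales as h^2, so the weight is 2^2 = 4.
Difference of the inputs: 3.9523225795 − 3.9067650215 = 0.0455575580
Divide by 2^2 − 1 = 3: 0.0455575580/3 = 0.0151858527
R = 3.9523225795 + 0.0151858527 = 3.9675084322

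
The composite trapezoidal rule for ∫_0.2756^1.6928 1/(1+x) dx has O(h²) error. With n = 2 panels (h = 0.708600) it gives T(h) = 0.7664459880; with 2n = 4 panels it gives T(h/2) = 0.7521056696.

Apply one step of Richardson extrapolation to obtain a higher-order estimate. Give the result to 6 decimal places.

Error is O(h^2); halving h shrinks it by 2^2 = 4.
Top: 4(0.7521056696) − (0.7664459880) = 2.2419766904
Denominator 4 − 1 = 3.
Result: 0.7473255635

0.747326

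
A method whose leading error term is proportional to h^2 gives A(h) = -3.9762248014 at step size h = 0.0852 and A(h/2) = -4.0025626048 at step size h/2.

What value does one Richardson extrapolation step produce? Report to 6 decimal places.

-4.011342

Error is O(h^2); halving h shrinks it by 2^2 = 4.
Difference of the inputs: -4.0025626048 − (-3.9762248014) = -0.0263378034
Divide by 2^2 − 1 = 3: (-0.0263378034)/3 = -0.0087792678
R = A(h/2) + (A(h/2) − A(h))/3 = -4.0025626048 − 0.0087792678 = -4.0113418726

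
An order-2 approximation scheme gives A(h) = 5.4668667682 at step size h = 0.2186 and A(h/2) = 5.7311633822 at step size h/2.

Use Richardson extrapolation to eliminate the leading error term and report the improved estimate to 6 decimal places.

5.819262

r = 2: numerator weight 4, denominator 3.
4 × 5.7311633822 = 22.9246535288; subtract 5.4668667682 → 17.4577867606
Divide by 2^2 − 1 = 3.
(4 × 5.7311633822 − 5.4668667682)/(4 − 1) = 5.8192622535
Shift from A(h/2): +0.0880988713.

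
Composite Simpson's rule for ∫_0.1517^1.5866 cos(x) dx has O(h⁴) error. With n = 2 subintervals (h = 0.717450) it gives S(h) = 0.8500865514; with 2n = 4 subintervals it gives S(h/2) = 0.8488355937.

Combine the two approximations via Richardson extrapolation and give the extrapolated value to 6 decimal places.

The method has order 4: 2^4 = 16.
Top: 16(0.8488355937) − (0.8500865514) = 12.7312829478
Denominator 16 − 1 = 15.
Extrapolated: 12.7312829478 / 15 = 0.8487521965

0.848752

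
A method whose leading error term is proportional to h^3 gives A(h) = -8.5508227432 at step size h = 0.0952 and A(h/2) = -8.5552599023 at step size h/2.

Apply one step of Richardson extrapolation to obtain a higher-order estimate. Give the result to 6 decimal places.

Method order is 3; weight 2^3 = 8.
8*(-8.5552599023) = -68.4420792184; (-68.4420792184) − (-8.5508227432) = -59.8912564752
Denominator 8 − 1 = 7.
Result: -8.5558937822
Gap between inputs: 4.437e-03; correction applied: −0.0006338799.

-8.555894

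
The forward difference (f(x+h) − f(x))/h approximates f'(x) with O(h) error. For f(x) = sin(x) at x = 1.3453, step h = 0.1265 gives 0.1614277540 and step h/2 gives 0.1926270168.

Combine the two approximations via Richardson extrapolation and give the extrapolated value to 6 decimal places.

With r = 1 the leading error scales as h^1, so the weight is 2^1 = 2.
2×0.1926270168 = 0.3852540336; subtract 0.1614277540 → 0.2238262796
Extrapolated: 0.2238262796 / 1 = 0.2238262796

0.223826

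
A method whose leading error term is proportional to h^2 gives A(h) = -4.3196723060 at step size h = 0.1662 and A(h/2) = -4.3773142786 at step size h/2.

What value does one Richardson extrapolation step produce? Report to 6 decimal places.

The method has order 2: 2^2 = 4.
4*(-4.3773142786) = -17.5092571144; subtract (-4.3196723060) → -13.1895848084
Extrapolated: (-13.1895848084) / 3 = -4.3965282695

-4.396528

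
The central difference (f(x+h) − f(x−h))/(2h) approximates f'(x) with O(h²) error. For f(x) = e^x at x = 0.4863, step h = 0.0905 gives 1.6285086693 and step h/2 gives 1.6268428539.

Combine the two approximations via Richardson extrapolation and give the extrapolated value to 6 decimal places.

Order 2 gives 2^r = 4 and 2^r − 1 = 3.
4 × 1.6268428539 − 1.6285086693 = 4.8788627463
4.8788627463 ÷ 3 = 1.6262875821

1.626288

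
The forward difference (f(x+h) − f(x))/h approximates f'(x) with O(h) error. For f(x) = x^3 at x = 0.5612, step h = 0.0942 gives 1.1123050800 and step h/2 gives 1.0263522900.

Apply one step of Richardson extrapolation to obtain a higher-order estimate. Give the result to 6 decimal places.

r = 1, so 2^r = 2.
Numerator 2*A(h/2) − A(h) = 2*1.0263522900 − 1.1123050800 = 0.9403995000
R = 0.9403995000/1 = 0.9403995000

0.940399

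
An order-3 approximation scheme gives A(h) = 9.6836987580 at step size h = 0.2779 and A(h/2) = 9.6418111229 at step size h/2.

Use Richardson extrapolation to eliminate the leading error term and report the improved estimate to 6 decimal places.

9.635827

Order 3 gives 2^r = 8 and 2^r − 1 = 7.
2^3*A(h/2) = 77.1344889832; minus A(h) gives 67.4507902252.
R = 67.4507902252/7 = 9.6358271750
Gap between inputs: 4.189e-02; correction applied: −0.0059839479.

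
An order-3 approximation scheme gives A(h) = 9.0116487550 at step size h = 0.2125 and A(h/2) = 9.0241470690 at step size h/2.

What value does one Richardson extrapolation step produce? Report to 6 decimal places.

Leading term ∝ h^3; use weight 8 = 2^3.
8*9.0241470690 = 72.1931765520; subtract 9.0116487550 → 63.1815277970
(8*9.0241470690 − 9.0116487550)/(8 − 1) = 9.0259325424
Shift from A(h/2): +0.0017854734.

9.025933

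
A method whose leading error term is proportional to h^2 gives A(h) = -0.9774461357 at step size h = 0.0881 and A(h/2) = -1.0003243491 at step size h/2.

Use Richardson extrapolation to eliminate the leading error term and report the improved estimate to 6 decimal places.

-1.007950

The method has order 2: 2^2 = 4.
Difference of the inputs: -1.0003243491 − (-0.9774461357) = -0.0228782134
Divide by 2^2 − 1 = 3: (-0.0228782134)/3 = -0.0076260711
R = A(h/2) + (A(h/2) − A(h))/3 = -1.0003243491 − 0.0076260711 = -1.0079504202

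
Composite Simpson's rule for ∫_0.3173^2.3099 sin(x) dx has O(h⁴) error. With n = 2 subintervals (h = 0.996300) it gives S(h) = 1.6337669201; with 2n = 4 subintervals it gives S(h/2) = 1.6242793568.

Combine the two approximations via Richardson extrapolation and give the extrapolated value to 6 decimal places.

r = 4, so 2^r = 16.
Weighted: 25.9884697088 − 1.6337669201 = 24.3547027887
Divide by 2^4 − 1 = 15.
Result: 1.6236468526

1.623647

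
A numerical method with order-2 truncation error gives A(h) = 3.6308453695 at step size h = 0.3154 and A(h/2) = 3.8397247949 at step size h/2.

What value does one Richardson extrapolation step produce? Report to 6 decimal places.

3.909351

Order 2 gives 2^r = 4 and 2^r − 1 = 3.
4 × 3.8397247949 − 3.6308453695 = 11.7280538101
Denominator 4 − 1 = 3.
(4 × 3.8397247949 − 3.6308453695)/(4 − 1) = 3.9093512700
Shift from A(h/2): +0.0696264751.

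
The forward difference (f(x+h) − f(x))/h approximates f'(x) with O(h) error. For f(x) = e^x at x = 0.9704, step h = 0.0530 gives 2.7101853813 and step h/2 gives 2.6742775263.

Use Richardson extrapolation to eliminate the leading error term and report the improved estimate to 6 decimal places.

The method has order 1: 2^1 = 2.
Difference of the inputs: 2.6742775263 − 2.7101853813 = -0.0359078550
Correction (A(h/2) − A(h))/(2 − 1) = (-0.0359078550)/1 = -0.0359078550
R = A(h/2) + (A(h/2) − A(h))/1 = 2.6742775263 − 0.0359078550 = 2.6383696713

2.638370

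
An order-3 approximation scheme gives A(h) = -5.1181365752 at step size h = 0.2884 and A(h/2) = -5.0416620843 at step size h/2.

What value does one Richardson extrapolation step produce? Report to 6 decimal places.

-5.030737

r = 3: numerator weight 8, denominator 7.
2^3*A(h/2) = -40.3332966744; minus A(h) gives -35.2151600992.
Denominator 8 − 1 = 7.
R = (-35.2151600992)/7 = -5.0307371570
Correction |R − A(h/2)| = 1.092e-02; gap |A(h/2) − A(h)| = 7.647e-02.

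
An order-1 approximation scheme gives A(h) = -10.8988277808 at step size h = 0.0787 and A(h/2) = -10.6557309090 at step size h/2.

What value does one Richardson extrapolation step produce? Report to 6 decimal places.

r = 1: numerator weight 2, denominator 1.
Top: 2(-10.6557309090) − (-10.8988277808) = -10.4126340372
Denominator 2 − 1 = 1.
R = (-10.4126340372)/1 = -10.4126340372
Shift from A(h/2): +0.2430968718.

-10.412634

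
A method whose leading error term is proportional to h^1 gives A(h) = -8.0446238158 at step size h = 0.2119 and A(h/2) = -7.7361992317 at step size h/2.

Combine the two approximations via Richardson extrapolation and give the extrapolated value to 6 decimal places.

r = 1, so 2^r = 2.
Top: 2(-7.7361992317) − (-8.0446238158) = -7.4277746476
Denominator 2 − 1 = 1.
Extrapolated: (-7.4277746476) / 1 = -7.4277746476
Correction |R − A(h/2)| = 3.084e-01; gap |A(h/2) − A(h)| = 3.084e-01.

-7.427775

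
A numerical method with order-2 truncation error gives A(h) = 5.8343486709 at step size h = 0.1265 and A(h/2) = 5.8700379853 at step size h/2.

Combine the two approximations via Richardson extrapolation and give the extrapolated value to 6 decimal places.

5.881934

Order 2 gives 2^r = 4 and 2^r − 1 = 3.
Difference of the inputs: 5.8700379853 − 5.8343486709 = 0.0356893144
Divide by 2^2 − 1 = 3: 0.0356893144/3 = 0.0118964381
R = A(h/2) + (A(h/2) − A(h))/3 = 5.8700379853 + 0.0118964381 = 5.8819344234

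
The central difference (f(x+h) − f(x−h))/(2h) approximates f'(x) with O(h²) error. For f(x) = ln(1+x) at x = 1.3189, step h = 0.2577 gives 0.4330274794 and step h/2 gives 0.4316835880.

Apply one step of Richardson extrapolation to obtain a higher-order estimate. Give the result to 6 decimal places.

Error is O(h^2); halving h shrinks it by 2^2 = 4.
4*0.4316835880 = 1.7267343520; 1.7267343520 − 0.4330274794 = 1.2937068726
Extrapolated: 1.2937068726 / 3 = 0.4312356242
Shift from A(h/2): −0.0004479638.

0.431236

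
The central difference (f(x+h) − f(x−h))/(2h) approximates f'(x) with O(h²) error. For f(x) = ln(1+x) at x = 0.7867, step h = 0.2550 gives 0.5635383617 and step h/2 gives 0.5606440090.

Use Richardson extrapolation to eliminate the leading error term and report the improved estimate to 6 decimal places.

0.559679

r = 2: numerator weight 4, denominator 3.
4*0.5606440090 − 0.5635383617 = 1.6790376743
Denominator 4 − 1 = 3.
R = 1.6790376743/3 = 0.5596792248
Correction |R − A(h/2)| = 9.648e-04; gap |A(h/2) − A(h)| = 2.894e-03.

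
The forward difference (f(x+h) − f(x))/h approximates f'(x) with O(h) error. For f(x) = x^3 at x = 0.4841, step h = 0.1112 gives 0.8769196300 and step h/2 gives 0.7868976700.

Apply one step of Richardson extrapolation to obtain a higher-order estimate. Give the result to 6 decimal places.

With r = 1 the leading error scales as h^1, so the weight is 2^1 = 2.
2×0.7868976700 = 1.5737953400; 1.5737953400 − 0.8769196300 = 0.6968757100
Denominator 2 − 1 = 1.
(2×0.7868976700 − 0.8769196300)/(2 − 1) = 0.6968757100

0.696876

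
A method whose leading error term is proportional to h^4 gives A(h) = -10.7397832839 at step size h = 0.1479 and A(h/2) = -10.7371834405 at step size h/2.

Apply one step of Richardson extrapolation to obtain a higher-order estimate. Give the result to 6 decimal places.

-10.737010

The method has order 4: 2^4 = 16.
Difference of the inputs: -10.7371834405 − (-10.7397832839) = 0.0025998434
Divide by 2^4 − 1 = 15: 0.0025998434/15 = 0.0001733229
R = A(h/2) + (A(h/2) − A(h))/15 = -10.7371834405 + 0.0001733229 = -10.7370101176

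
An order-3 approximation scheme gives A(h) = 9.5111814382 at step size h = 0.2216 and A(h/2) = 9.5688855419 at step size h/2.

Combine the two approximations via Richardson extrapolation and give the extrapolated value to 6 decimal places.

Method order is 3; weight 2^3 = 8.
2^3 × A(h/2) = 76.5510843352; minus A(h) gives 67.0399028970.
Denominator 8 − 1 = 7.
Extrapolated: 67.0399028970 / 7 = 9.5771289853

9.577129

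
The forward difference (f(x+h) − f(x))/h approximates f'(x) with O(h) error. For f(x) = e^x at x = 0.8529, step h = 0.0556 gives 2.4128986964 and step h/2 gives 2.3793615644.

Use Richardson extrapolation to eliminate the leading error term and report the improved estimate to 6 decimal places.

2.345824

The method has order 1: 2^1 = 2.
Weighted: 4.7587231288 − 2.4128986964 = 2.3458244324
(2 × 2.3793615644 − 2.4128986964)/(2 − 1) = 2.3458244324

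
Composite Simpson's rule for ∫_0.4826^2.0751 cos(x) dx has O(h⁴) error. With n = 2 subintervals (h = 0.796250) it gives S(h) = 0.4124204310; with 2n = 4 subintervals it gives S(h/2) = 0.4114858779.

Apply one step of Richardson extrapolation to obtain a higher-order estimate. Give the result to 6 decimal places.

r = 4, so 2^r = 16.
16 × 0.4114858779 = 6.5837740464; 6.5837740464 − 0.4124204310 = 6.1713536154
Denominator 16 − 1 = 15.
So the Richardson estimate is 0.4114235744.

0.411424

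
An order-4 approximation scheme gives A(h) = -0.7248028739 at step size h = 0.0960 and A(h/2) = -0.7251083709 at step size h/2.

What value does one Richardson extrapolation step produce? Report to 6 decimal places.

-0.725129

r = 4: numerator weight 16, denominator 15.
16*(-0.7251083709) = -11.6017339344; (-11.6017339344) − (-0.7248028739) = -10.8769310605
Divide by 2^4 − 1 = 15.
So the Richardson estimate is -0.7251287374.
Shift from A(h/2): −0.0000203665.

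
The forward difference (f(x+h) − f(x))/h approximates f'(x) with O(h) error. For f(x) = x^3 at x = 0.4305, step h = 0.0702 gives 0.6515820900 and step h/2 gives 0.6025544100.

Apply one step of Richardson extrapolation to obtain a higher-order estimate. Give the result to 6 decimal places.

The method has order 1: 2^1 = 2.
2 × 0.6025544100 = 1.2051088200; subtract 0.6515820900 → 0.5535267300
Divide by 2^1 − 1 = 1.
Result: 0.5535267300

0.553527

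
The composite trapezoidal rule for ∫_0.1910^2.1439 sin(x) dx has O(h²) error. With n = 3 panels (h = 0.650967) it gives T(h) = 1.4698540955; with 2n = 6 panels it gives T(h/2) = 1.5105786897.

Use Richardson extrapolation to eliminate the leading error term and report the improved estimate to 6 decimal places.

Error is O(h^2); halving h shrinks it by 2^2 = 4.
4 × 1.5105786897 − 1.4698540955 = 4.5724606633
Divide by 2^2 − 1 = 3.
(4 × 1.5105786897 − 1.4698540955)/(4 − 1) = 1.5241535544
Shift from A(h/2): +0.0135748647.

1.524154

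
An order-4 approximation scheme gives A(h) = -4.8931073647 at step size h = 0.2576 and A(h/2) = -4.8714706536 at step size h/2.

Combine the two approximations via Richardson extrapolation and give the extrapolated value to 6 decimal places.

Method order is 4; weight 2^4 = 16.
Top: 16(-4.8714706536) − (-4.8931073647) = -73.0504230929
Divide by 2^4 − 1 = 15.
R = (-73.0504230929)/15 = -4.8700282062

-4.870028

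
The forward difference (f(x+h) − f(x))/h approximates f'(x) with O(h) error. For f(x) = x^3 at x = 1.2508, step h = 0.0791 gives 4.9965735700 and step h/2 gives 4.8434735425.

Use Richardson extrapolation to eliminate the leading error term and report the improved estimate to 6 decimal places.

r = 1: numerator weight 2, denominator 1.
2·4.8434735425 = 9.6869470850; 9.6869470850 − 4.9965735700 = 4.6903735150
Divide by 2^1 − 1 = 1.
4.6903735150 ÷ 1 = 4.6903735150
Shift from A(h/2): −0.1531000275.

4.690374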